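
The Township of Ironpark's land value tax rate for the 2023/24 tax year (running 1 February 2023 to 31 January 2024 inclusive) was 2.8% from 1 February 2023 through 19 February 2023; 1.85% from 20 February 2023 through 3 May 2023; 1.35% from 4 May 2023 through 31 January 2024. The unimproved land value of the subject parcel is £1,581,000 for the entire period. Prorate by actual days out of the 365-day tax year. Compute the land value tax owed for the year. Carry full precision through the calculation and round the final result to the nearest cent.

1 February – 19 February 2023: 19 days at 2.8% → £1,581,000 × 2.8% × 19/365 = £2,304.3616
20 February – 3 May 2023: 73 days at 1.85% → £1,581,000 × 1.85% × 73/365 = £5,849.7000
4 May 2023 – 31 January 2024: 273 days at 1.35% → £1,581,000 × 1.35% × 273/365 = £15,963.7685
Total = £24,117.8301

£24,117.83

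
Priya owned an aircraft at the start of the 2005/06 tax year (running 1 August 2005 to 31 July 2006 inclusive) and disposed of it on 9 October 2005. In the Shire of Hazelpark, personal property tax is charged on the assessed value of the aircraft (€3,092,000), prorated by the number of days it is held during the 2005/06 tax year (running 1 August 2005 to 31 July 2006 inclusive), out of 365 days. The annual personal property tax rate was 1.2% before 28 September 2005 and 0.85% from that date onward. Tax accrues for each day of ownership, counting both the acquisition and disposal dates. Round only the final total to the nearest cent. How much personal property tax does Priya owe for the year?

1 August – 27 September 2005: 58 days at 1.2% → €3,092,000 × 1.2% × 58/365 = €5,895.9781
28 September – 9 October 2005: 12 days at 0.85% → €3,092,000 × 0.85% × 12/365 = €864.0658
Total = €6,760.0438

€6,760.04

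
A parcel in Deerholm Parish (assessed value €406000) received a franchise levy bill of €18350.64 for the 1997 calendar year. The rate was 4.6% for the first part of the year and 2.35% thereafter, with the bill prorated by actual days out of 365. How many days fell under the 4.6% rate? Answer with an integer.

352 days

Let d = days at the first rate; then 365 − d days at the second rate.
€406000 × [4.6%·d + 2.35%·(365−d)] / 365 = €18350.64
Solving gives d = 352, so the new rate took effect on December 19, 1997.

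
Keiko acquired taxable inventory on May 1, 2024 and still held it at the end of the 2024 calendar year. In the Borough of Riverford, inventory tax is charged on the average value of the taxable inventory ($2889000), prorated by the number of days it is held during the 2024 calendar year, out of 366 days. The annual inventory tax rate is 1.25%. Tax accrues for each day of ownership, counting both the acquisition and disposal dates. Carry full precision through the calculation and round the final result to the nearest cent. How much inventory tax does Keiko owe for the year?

$24173.67

Days held (May 1 – December 31, 2024): 245 out of 366
Tax = $2889000 × 1.25% × 245/366 = $24173.6680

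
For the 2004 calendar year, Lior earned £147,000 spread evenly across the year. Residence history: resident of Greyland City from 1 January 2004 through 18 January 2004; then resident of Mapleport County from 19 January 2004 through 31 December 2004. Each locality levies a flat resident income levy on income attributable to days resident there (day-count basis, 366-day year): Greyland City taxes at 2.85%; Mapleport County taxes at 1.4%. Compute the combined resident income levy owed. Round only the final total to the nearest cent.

Greyland City, 1 January – 18 January 2004: 18 days → £147,000 × 2.85% × 18/366 = £206.0410
Mapleport County, 19 January – 31 December 2004: 348 days → £147,000 × 1.4% × 348/366 = £1,956.7869
Total = £2,162.8279

£2,162.83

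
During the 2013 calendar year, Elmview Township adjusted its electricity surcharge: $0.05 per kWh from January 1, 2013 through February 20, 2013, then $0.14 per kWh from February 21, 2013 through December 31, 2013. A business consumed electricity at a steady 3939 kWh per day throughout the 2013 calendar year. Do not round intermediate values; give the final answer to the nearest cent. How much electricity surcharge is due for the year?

$183,202.89

January 1 – February 20, 2013: 51 days × 3939 kWh/day = 200,889 kWh at $0.05/kWh → $10,044.45
February 21 – December 31, 2013: 314 days × 3939 kWh/day = 1,236,846 kWh at $0.14/kWh → $173,158.44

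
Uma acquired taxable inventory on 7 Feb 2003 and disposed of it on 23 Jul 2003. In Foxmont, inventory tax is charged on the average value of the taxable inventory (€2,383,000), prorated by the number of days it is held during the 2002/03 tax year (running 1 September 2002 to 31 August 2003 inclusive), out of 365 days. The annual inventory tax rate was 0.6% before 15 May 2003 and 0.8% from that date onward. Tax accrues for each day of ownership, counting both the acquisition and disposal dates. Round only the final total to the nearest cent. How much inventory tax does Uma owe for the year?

€7,455.85

7 Feb – 14 May 2003: 97 days at 0.6% → €2,383,000 × 0.6% × 97/365 = €3,799.7425
15 May – 23 Jul 2003: 70 days at 0.8% → €2,383,000 × 0.8% × 70/365 = €3,656.1096
Total = €7,455.8521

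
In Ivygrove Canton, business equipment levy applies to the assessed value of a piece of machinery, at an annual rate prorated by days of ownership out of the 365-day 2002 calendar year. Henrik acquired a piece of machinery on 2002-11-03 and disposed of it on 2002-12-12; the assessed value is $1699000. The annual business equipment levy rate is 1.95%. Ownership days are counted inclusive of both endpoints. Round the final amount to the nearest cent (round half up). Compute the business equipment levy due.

Days held (2002-11-03 to 2002-12-12): 40 out of 365
Tax = $1699000 × 1.95% × 40/365 = $3630.7397

$3630.74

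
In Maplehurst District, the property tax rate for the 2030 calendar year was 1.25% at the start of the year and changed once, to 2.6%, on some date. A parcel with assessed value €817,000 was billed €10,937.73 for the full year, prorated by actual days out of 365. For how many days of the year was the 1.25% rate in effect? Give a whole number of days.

Let d = days at the first rate; then 365 − d days at the second rate.
€817,000 × [1.25%·d + 2.6%·(365−d)] / 365 = €10,937.73
Solving gives d = 341, so the new rate took effect on December 8, 2030.

341 days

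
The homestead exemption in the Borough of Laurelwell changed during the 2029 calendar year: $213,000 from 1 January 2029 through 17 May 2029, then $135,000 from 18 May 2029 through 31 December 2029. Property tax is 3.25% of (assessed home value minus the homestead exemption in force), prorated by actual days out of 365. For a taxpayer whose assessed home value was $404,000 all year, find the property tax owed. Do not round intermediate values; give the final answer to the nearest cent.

1 January – 17 May 2029: 137 days, exemption $213,000 → ($404,000 − $213,000) × 3.25% × 137/365 = $2,329.9384
18 May – 31 December 2029: 228 days, exemption $135,000 → ($404,000 − $135,000) × 3.25% × 228/365 = $5,461.0685
Total = $7,791.0068

$7,791.01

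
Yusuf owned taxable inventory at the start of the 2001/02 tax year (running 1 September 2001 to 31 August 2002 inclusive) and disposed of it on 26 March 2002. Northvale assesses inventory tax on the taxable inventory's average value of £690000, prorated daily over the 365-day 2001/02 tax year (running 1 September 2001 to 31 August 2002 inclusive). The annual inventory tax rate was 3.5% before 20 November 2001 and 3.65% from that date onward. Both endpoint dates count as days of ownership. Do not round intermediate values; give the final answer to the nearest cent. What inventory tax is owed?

£14056.15

1 September – 19 November 2001: 80 days at 3.5% → £690000 × 3.5% × 80/365 = £5293.1507
20 November 2001 – 26 March 2002: 127 days at 3.65% → £690000 × 3.65% × 127/365 = £8763.0000
Total = £14056.1507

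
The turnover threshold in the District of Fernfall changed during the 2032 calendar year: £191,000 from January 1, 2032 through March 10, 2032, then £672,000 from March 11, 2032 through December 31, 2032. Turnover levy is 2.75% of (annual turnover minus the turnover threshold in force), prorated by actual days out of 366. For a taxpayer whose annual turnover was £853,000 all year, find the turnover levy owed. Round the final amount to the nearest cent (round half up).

£7,507.35

January 1 – March 10, 2032: 70 days, exemption £191,000 → (£853,000 − £191,000) × 2.75% × 70/366 = £3,481.8306
March 11 – December 31, 2032: 296 days, exemption £672,000 → (£853,000 − £672,000) × 2.75% × 296/366 = £4,025.5191
Total = £7,507.3497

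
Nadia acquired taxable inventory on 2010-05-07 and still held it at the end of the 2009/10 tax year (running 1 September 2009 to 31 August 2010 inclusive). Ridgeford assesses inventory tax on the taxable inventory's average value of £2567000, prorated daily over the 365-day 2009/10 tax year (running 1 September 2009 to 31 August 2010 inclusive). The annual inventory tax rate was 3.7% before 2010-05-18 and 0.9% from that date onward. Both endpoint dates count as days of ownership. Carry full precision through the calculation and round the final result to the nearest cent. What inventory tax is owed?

2010-05-07 to 2010-05-17: 11 days at 3.7% → £2567000 × 3.7% × 11/365 = £2862.3808
2010-05-18 to 2010-08-31: 106 days at 0.9% → £2567000 × 0.9% × 106/365 = £6709.3644
Total = £9571.7452

£9571.75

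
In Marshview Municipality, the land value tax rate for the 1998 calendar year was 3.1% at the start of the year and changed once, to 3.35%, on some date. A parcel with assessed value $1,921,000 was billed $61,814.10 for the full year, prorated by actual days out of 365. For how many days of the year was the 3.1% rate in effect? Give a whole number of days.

193 days

Let d = days at the first rate; then 365 − d days at the second rate.
$1,921,000 × [3.1%·d + 3.35%·(365−d)] / 365 = $61,814.10
Solving gives d = 193, so the new rate took effect on July 13, 1998.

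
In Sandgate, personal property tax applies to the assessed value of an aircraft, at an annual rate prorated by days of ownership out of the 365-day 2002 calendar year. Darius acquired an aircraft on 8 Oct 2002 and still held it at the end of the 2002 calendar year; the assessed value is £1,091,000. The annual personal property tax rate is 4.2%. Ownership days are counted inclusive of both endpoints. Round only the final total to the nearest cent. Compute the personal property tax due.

Days held (8 Oct – 31 Dec 2002): 85 out of 365
Tax = £1,091,000 × 4.2% × 85/365 = £10,670.8767

£10,670.88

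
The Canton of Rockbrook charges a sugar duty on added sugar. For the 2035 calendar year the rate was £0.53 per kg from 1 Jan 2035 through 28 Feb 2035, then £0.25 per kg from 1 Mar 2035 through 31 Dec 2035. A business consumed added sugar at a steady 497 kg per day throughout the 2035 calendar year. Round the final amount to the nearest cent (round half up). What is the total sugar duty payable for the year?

£53,561.69

1 Jan – 28 Feb 2035: 59 days × 497 kg/day = 29,323 kg at £0.53/kg → £15,541.19
1 Mar – 31 Dec 2035: 306 days × 497 kg/day = 152,082 kg at £0.25/kg → £38,020.50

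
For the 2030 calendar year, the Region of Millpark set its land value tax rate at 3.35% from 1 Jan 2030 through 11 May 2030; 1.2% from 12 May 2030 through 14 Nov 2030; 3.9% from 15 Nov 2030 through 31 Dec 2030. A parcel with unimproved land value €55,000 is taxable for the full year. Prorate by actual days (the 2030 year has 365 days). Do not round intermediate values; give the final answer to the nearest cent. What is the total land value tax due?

€1,275.62

1 Jan – 11 May 2030: 131 days at 3.35% → €55,000 × 3.35% × 131/365 = €661.2808
12 May – 14 Nov 2030: 187 days at 1.2% → €55,000 × 1.2% × 187/365 = €338.1370
15 Nov – 31 Dec 2030: 47 days at 3.9% → €55,000 × 3.9% × 47/365 = €276.2055
Total = €1,275.6233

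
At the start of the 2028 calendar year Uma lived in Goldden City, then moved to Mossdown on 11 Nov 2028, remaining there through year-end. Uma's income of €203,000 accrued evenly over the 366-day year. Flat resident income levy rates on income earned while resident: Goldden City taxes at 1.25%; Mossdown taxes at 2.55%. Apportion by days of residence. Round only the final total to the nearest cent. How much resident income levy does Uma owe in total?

€2,905.23

Goldden City, 1 Jan – 10 Nov 2028: 315 days → €203,000 × 1.25% × 315/366 = €2,183.9139
Mossdown, 11 Nov – 31 Dec 2028: 51 days → €203,000 × 2.55% × 51/366 = €721.3156
Total = €2,905.2295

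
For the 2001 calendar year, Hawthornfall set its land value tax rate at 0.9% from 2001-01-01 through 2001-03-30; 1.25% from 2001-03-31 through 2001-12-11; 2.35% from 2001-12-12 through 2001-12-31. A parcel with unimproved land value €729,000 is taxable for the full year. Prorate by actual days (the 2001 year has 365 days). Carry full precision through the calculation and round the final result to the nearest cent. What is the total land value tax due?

2001-01-01 to 2001-03-30: 89 days at 0.9% → €729,000 × 0.9% × 89/365 = €1,599.8055
2001-03-31 to 2001-12-11: 256 days at 1.25% → €729,000 × 1.25% × 256/365 = €6,391.2329
2001-12-12 to 2001-12-31: 20 days at 2.35% → €729,000 × 2.35% × 20/365 = €938.7123
Total = €8,929.7507

€8,929.75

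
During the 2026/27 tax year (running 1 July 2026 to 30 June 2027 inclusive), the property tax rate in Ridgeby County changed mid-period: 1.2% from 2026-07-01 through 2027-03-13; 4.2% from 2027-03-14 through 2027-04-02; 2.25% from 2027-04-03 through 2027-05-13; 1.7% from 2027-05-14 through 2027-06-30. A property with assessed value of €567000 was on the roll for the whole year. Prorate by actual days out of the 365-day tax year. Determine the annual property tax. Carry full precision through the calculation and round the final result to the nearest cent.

€8777.63

2026-07-01 to 2027-03-13: 256 days at 1.2% → €567000 × 1.2% × 256/365 = €4772.1205
2027-03-14 to 2027-04-02: 20 days at 4.2% → €567000 × 4.2% × 20/365 = €1304.8767
2027-04-03 to 2027-05-13: 41 days at 2.25% → €567000 × 2.25% × 41/365 = €1433.0342
2027-05-14 to 2027-06-30: 48 days at 1.7% → €567000 × 1.7% × 48/365 = €1267.5945
Total = €8777.6260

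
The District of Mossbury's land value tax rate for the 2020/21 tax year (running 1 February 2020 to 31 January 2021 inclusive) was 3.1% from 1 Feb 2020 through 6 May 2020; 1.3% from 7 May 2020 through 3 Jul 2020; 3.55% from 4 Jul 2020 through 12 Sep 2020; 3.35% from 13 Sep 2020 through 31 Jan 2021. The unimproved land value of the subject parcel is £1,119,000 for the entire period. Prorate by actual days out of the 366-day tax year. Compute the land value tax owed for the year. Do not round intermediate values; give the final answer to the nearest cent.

£33,551.66

1 Feb – 6 May 2020: 96 days at 3.1% → £1,119,000 × 3.1% × 96/366 = £9,098.7541
7 May – 3 Jul 2020: 58 days at 1.3% → £1,119,000 × 1.3% × 58/366 = £2,305.2623
4 Jul – 12 Sep 2020: 71 days at 3.55% → £1,119,000 × 3.55% × 71/366 = £7,706.1189
13 Sep 2020 – 31 Jan 2021: 141 days at 3.35% → £1,119,000 × 3.35% × 141/366 = £14,441.5205
Total = £33,551.6557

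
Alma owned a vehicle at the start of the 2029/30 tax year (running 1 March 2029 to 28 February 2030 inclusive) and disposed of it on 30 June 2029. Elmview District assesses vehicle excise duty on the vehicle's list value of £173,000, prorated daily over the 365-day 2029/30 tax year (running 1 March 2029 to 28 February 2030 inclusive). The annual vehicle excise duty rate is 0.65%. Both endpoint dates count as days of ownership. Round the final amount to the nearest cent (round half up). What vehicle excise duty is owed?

Days held (1 March – 30 June 2029): 122 out of 365
Tax = £173,000 × 0.65% × 122/365 = £375.8603

£375.86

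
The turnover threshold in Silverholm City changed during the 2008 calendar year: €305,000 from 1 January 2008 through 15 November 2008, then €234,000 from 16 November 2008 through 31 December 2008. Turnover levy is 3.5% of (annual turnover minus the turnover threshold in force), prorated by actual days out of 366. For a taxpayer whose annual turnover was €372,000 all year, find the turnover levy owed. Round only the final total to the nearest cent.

1 January – 15 November 2008: 320 days, exemption €305,000 → (€372,000 − €305,000) × 3.5% × 320/366 = €2,050.2732
16 November – 31 December 2008: 46 days, exemption €234,000 → (€372,000 − €234,000) × 3.5% × 46/366 = €607.0492
Total = €2,657.3224

€2,657.32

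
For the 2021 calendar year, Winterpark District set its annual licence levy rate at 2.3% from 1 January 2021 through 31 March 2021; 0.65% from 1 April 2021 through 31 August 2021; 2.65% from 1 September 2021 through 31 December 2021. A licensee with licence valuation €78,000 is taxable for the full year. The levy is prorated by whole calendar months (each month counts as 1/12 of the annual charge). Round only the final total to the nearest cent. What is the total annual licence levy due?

1 January – 31 March 2021: 3 months at 2.3% → €78,000 × 2.3% × 3/12 = €448.5000
1 April – 31 August 2021: 5 months at 0.65% → €78,000 × 0.65% × 5/12 = €211.2500
1 September – 31 December 2021: 4 months at 2.65% → €78,000 × 2.65% × 4/12 = €689.0000
Total = €1,348.7500

€1,348.75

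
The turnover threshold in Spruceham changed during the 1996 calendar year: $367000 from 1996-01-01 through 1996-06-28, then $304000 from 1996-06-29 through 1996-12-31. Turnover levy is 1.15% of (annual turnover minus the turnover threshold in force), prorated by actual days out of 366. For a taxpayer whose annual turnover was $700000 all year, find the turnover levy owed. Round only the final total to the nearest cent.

1996-01-01 to 1996-06-28: 180 days, exemption $367000 → ($700000 − $367000) × 1.15% × 180/366 = $1883.3607
1996-06-29 to 1996-12-31: 186 days, exemption $304000 → ($700000 − $304000) × 1.15% × 186/366 = $2314.3279
Total = $4197.6885

$4197.69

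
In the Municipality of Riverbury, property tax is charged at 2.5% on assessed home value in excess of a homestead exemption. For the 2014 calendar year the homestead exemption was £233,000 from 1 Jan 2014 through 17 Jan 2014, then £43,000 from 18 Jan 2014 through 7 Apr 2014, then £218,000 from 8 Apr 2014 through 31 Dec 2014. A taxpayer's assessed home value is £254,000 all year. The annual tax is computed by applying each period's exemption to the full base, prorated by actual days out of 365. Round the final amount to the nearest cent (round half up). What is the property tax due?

1 Jan – 17 Jan 2014: 17 days, exemption £233,000 → (£254,000 − £233,000) × 2.5% × 17/365 = £24.4521
18 Jan – 7 Apr 2014: 80 days, exemption £43,000 → (£254,000 − £43,000) × 2.5% × 80/365 = £1,156.1644
8 Apr – 31 Dec 2014: 268 days, exemption £218,000 → (£254,000 − £218,000) × 2.5% × 268/365 = £660.8219
Total = £1,841.4384

£1,841.44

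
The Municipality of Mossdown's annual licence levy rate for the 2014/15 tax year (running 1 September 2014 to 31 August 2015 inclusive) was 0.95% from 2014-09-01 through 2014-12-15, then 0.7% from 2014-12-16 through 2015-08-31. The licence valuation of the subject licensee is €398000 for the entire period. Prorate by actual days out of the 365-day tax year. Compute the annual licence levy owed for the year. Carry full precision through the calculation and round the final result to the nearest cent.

€3074.96

2014-09-01 to 2014-12-15: 106 days at 0.95% → €398000 × 0.95% × 106/365 = €1098.0438
2014-12-16 to 2015-08-31: 259 days at 0.7% → €398000 × 0.7% × 259/365 = €1976.9151
Total = €3074.9589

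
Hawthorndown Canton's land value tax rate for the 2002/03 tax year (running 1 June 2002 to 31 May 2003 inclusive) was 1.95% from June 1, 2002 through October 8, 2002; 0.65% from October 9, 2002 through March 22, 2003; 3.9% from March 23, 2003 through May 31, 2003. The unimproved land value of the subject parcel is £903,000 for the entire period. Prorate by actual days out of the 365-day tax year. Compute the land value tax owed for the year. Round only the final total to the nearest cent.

£15,678.80

June 1 – October 8, 2002: 130 days at 1.95% → £903,000 × 1.95% × 130/365 = £6,271.5205
October 9, 2002 – March 22, 2003: 165 days at 0.65% → £903,000 × 0.65% × 165/365 = £2,653.3356
March 23 – May 31, 2003: 70 days at 3.9% → £903,000 × 3.9% × 70/365 = £6,753.9452
Total = £15,678.8014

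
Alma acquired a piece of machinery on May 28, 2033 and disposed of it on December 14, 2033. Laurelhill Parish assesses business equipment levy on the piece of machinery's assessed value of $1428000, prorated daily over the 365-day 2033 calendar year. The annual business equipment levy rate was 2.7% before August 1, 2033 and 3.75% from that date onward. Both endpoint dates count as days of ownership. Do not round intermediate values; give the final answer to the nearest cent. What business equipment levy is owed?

$26819.01

May 28 – July 31, 2033: 65 days at 2.7% → $1428000 × 2.7% × 65/365 = $6866.1370
August 1 – December 14, 2033: 136 days at 3.75% → $1428000 × 3.75% × 136/365 = $19952.8767
Total = $26819.0137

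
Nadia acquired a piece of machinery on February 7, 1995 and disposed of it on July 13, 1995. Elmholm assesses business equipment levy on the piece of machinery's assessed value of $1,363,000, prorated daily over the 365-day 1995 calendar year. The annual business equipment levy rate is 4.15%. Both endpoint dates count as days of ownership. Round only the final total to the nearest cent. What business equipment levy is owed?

$24,330.48

Days held (February 7 – July 13, 1995): 157 out of 365
Tax = $1,363,000 × 4.15% × 157/365 = $24,330.4836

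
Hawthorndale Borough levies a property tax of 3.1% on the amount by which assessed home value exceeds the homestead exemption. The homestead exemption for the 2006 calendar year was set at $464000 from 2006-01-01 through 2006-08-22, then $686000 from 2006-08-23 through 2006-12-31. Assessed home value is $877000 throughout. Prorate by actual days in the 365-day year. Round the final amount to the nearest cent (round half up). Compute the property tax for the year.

2006-01-01 to 2006-08-22: 234 days, exemption $464000 → ($877000 − $464000) × 3.1% × 234/365 = $8207.9507
2006-08-23 to 2006-12-31: 131 days, exemption $686000 → ($877000 − $686000) × 3.1% × 131/365 = $2125.0712
Total = $10333.0219

$10333.02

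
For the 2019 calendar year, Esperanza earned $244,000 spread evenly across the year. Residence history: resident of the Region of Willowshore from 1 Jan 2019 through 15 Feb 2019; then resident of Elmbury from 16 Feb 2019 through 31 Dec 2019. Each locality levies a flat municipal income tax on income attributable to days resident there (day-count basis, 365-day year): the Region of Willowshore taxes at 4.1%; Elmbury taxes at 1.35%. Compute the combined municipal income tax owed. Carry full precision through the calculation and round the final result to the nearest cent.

The Region of Willowshore, 1 Jan – 15 Feb 2019: 46 days → $244,000 × 4.1% × 46/365 = $1,260.7781
Elmbury, 16 Feb – 31 Dec 2019: 319 days → $244,000 × 1.35% × 319/365 = $2,878.8658
Total = $4,139.6438

$4,139.64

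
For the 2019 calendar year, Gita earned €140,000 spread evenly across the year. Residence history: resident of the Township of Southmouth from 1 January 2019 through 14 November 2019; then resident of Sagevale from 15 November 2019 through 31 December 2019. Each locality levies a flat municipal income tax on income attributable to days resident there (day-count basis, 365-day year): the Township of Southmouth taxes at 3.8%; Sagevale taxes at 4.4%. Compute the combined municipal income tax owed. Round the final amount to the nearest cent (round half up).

€5,428.16

The Township of Southmouth, 1 January – 14 November 2019: 318 days → €140,000 × 3.8% × 318/365 = €4,634.9589
Sagevale, 15 November – 31 December 2019: 47 days → €140,000 × 4.4% × 47/365 = €793.2055
Total = €5,428.1644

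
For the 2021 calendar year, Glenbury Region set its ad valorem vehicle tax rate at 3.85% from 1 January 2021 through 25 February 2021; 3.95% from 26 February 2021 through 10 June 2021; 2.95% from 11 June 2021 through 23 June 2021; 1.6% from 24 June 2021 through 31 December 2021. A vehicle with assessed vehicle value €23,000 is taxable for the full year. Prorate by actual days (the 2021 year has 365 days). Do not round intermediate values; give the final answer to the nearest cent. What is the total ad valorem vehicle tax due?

€613.94

1 January – 25 February 2021: 56 days at 3.85% → €23,000 × 3.85% × 56/365 = €135.8575
26 February – 10 June 2021: 105 days at 3.95% → €23,000 × 3.95% × 105/365 = €261.3493
11 June – 23 June 2021: 13 days at 2.95% → €23,000 × 2.95% × 13/365 = €24.1658
24 June – 31 December 2021: 191 days at 1.6% → €23,000 × 1.6% × 191/365 = €192.5699
Total = €613.9425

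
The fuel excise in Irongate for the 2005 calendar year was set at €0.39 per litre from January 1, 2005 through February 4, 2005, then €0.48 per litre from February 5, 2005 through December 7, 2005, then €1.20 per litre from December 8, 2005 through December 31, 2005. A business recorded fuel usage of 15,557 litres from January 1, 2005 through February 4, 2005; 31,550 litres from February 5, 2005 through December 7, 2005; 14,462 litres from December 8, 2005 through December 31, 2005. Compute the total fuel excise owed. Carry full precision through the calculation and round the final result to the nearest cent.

€38,565.63

January 1 – February 4, 2005: 15,557 litres at €0.39/litre → €6,067.23
February 5 – December 7, 2005: 31,550 litres at €0.48/litre → €15,144.00
December 8 – December 31, 2005: 14,462 litres at €1.20/litre → €17,354.40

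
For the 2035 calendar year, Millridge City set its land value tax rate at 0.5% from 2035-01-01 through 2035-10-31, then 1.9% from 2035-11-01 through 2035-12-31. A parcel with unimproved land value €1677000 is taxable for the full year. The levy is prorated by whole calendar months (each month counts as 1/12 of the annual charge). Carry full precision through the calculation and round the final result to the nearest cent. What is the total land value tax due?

€12298.00

2035-01-01 to 2035-10-31: 10 months at 0.5% → €1677000 × 0.5% × 10/12 = €6987.5000
2035-11-01 to 2035-12-31: 2 months at 1.9% → €1677000 × 1.9% × 2/12 = €5310.5000
Total = €12298.0000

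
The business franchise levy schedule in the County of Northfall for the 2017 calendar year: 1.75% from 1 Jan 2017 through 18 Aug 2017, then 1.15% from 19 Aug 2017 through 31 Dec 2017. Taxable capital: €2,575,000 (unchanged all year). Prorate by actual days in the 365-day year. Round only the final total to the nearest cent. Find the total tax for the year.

1 Jan – 18 Aug 2017: 230 days at 1.75% → €2,575,000 × 1.75% × 230/365 = €28,395.5479
19 Aug – 31 Dec 2017: 135 days at 1.15% → €2,575,000 × 1.15% × 135/365 = €10,952.5685
Total = €39,348.1164

€39,348.12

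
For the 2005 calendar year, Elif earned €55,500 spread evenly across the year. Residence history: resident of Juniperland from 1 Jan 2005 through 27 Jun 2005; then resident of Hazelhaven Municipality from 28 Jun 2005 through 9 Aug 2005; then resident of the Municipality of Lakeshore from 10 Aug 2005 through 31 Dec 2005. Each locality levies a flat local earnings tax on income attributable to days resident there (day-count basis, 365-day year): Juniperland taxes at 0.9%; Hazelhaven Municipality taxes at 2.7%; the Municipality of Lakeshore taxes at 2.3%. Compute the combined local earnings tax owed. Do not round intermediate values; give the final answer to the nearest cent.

Juniperland, 1 Jan – 27 Jun 2005: 178 days → €55,500 × 0.9% × 178/365 = €243.5918
Hazelhaven Municipality, 28 Jun – 9 Aug 2005: 43 days → €55,500 × 2.7% × 43/365 = €176.5356
The Municipality of Lakeshore, 10 Aug – 31 Dec 2005: 144 days → €55,500 × 2.3% × 144/365 = €503.6055
Total = €923.7329

€923.73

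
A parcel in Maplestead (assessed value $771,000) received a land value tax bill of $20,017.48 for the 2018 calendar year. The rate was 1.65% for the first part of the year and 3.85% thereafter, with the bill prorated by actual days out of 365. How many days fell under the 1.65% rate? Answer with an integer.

Let d = days at the first rate; then 365 − d days at the second rate.
$771,000 × [1.65%·d + 3.85%·(365−d)] / 365 = $20,017.48
Solving gives d = 208, so the new rate took effect on 28 July 2018.

208 days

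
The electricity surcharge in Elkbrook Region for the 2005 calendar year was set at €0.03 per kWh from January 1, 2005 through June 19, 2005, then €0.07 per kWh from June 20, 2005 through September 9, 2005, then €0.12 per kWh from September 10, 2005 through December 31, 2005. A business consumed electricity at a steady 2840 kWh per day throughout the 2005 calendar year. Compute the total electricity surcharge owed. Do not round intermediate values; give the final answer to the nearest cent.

€69,296.00

January 1 – June 19, 2005: 170 days × 2840 kWh/day = 482,800 kWh at €0.03/kWh → €14,484.00
June 20 – September 9, 2005: 82 days × 2840 kWh/day = 232,880 kWh at €0.07/kWh → €16,301.60
September 10 – December 31, 2005: 113 days × 2840 kWh/day = 320,920 kWh at €0.12/kWh → €38,510.40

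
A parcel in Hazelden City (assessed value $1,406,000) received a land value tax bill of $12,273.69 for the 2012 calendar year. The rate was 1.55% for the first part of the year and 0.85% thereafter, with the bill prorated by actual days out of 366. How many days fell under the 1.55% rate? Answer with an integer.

12 days

Let d = days at the first rate; then 366 − d days at the second rate.
$1,406,000 × [1.55%·d + 0.85%·(366−d)] / 366 = $12,273.69
Solving gives d = 12, so the new rate took effect on 13 Jan 2012.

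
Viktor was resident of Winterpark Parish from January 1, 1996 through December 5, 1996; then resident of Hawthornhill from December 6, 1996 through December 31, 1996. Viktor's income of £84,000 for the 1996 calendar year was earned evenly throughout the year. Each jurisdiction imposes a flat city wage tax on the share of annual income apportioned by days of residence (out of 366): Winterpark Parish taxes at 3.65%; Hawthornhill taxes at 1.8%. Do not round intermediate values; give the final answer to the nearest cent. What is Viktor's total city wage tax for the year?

£2,955.61

Winterpark Parish, January 1 – December 5, 1996: 340 days → £84,000 × 3.65% × 340/366 = £2,848.1967
Hawthornhill, December 6 – December 31, 1996: 26 days → £84,000 × 1.8% × 26/366 = £107.4098
Total = £2,955.6066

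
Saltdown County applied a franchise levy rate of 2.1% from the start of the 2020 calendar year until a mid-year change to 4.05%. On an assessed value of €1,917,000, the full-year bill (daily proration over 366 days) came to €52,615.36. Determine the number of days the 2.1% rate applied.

245 days

Let d = days at the first rate; then 366 − d days at the second rate.
€1,917,000 × [2.1%·d + 4.05%·(366−d)] / 366 = €52,615.36
Solving gives d = 245, so the new rate took effect on September 2, 2020.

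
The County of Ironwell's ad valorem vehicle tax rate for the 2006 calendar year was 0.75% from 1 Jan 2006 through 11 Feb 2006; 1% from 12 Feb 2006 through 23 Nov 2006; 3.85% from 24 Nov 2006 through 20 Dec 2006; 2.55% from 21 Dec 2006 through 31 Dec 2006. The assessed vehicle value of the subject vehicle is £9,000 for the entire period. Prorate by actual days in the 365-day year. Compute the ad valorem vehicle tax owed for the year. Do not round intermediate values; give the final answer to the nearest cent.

1 Jan – 11 Feb 2006: 42 days at 0.75% → £9,000 × 0.75% × 42/365 = £7.7671
12 Feb – 23 Nov 2006: 285 days at 1% → £9,000 × 1% × 285/365 = £70.2740
24 Nov – 20 Dec 2006: 27 days at 3.85% → £9,000 × 3.85% × 27/365 = £25.6315
21 Dec – 31 Dec 2006: 11 days at 2.55% → £9,000 × 2.55% × 11/365 = £6.9164
Total = £110.5890

£110.59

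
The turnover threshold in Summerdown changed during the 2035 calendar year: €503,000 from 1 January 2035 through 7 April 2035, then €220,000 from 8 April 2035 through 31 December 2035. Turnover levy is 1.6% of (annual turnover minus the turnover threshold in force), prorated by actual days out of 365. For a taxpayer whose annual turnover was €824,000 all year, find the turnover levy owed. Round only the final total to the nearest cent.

€8,460.67

1 January – 7 April 2035: 97 days, exemption €503,000 → (€824,000 − €503,000) × 1.6% × 97/365 = €1,364.9096
8 April – 31 December 2035: 268 days, exemption €220,000 → (€824,000 − €220,000) × 1.6% × 268/365 = €7,095.7589
Total = €8,460.6685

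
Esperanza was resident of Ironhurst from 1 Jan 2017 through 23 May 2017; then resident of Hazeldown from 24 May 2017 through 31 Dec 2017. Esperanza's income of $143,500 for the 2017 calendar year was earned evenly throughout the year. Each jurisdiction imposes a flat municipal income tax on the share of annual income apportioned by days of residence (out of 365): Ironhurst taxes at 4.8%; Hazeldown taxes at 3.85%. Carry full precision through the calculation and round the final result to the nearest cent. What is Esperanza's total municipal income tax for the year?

$6,058.85

Ironhurst, 1 Jan – 23 May 2017: 143 days → $143,500 × 4.8% × 143/365 = $2,698.5863
Hazeldown, 24 May – 31 Dec 2017: 222 days → $143,500 × 3.85% × 222/365 = $3,360.2589
Total = $6,058.8452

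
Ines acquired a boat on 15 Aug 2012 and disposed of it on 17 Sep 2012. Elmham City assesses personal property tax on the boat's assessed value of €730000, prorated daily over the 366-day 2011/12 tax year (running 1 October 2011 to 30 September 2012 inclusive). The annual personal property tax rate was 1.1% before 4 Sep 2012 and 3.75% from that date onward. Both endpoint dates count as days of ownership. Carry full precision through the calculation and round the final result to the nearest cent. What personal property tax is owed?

15 Aug – 3 Sep 2012: 20 days at 1.1% → €730000 × 1.1% × 20/366 = €438.7978
4 Sep – 17 Sep 2012: 14 days at 3.75% → €730000 × 3.75% × 14/366 = €1047.1311
Total = €1485.9290

€1485.93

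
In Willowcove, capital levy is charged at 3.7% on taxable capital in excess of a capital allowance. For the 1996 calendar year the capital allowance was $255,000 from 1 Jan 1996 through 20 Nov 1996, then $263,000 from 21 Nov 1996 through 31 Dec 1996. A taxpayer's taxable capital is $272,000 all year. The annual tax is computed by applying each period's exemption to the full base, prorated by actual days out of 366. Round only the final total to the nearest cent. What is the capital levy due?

$595.84

1 Jan – 20 Nov 1996: 325 days, exemption $255,000 → ($272,000 − $255,000) × 3.7% × 325/366 = $558.5383
21 Nov – 31 Dec 1996: 41 days, exemption $263,000 → ($272,000 − $263,000) × 3.7% × 41/366 = $37.3033
Total = $595.8415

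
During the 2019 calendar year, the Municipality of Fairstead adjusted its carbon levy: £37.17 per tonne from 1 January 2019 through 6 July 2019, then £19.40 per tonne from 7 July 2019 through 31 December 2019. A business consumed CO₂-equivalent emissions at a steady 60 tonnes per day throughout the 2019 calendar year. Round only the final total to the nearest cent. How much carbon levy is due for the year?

1 January – 6 July 2019: 187 days × 60 tonnes/day = 11,220 tonnes at £37.17/tonne → £417,047.40
7 July – 31 December 2019: 178 days × 60 tonnes/day = 10,680 tonnes at £19.40/tonne → £207,192.00

£624,239.40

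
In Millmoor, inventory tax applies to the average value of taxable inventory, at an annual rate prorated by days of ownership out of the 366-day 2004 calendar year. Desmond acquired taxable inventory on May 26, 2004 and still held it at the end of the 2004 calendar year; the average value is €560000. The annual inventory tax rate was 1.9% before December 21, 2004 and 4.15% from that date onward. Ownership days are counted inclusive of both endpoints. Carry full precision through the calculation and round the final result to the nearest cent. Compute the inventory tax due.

May 26 – December 20, 2004: 209 days at 1.9% → €560000 × 1.9% × 209/366 = €6075.8470
December 21 – December 31, 2004: 11 days at 4.15% → €560000 × 4.15% × 11/366 = €698.4699
Total = €6774.3169

€6774.32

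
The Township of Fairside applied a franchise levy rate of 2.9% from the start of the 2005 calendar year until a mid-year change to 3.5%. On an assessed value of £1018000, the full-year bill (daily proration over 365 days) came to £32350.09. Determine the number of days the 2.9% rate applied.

196 days

Let d = days at the first rate; then 365 − d days at the second rate.
£1018000 × [2.9%·d + 3.5%·(365−d)] / 365 = £32350.09
Solving gives d = 196, so the new rate took effect on 16 July 2005.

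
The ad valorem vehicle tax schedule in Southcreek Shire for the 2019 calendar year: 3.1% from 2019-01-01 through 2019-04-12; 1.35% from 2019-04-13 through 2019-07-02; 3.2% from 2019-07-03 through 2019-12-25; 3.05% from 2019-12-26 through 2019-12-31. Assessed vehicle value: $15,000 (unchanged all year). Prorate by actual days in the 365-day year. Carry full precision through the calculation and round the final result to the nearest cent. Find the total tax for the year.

$413.86

2019-01-01 to 2019-04-12: 102 days at 3.1% → $15,000 × 3.1% × 102/365 = $129.9452
2019-04-13 to 2019-07-02: 81 days at 1.35% → $15,000 × 1.35% × 81/365 = $44.9384
2019-07-03 to 2019-12-25: 176 days at 3.2% → $15,000 × 3.2% × 176/365 = $231.4521
2019-12-26 to 2019-12-31: 6 days at 3.05% → $15,000 × 3.05% × 6/365 = $7.5205
Total = $413.8562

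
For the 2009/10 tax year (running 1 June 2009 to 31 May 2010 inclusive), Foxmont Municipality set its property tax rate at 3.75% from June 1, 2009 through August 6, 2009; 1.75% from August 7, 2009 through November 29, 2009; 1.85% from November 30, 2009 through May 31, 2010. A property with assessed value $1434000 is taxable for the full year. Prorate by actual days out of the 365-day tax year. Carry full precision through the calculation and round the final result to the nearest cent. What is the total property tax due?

June 1 – August 6, 2009: 67 days at 3.75% → $1434000 × 3.75% × 67/365 = $9871.0274
August 7 – November 29, 2009: 115 days at 1.75% → $1434000 × 1.75% × 115/365 = $7906.6438
November 30, 2009 – May 31, 2010: 183 days at 1.85% → $1434000 × 1.85% × 183/365 = $13300.8411
Total = $31078.5123

$31078.51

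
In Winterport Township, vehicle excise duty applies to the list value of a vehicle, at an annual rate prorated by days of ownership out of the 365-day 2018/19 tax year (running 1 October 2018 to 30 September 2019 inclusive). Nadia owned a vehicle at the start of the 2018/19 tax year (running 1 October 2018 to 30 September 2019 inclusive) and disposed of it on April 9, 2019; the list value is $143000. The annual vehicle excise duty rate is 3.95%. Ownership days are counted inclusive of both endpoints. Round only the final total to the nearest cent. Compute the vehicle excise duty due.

Days held (October 1, 2018 – April 9, 2019): 191 out of 365
Tax = $143000 × 3.95% × 191/365 = $2955.7904

$2955.79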